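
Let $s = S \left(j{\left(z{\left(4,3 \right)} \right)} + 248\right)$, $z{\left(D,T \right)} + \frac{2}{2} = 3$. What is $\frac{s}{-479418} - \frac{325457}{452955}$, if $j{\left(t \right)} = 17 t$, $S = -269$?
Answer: $- \frac{20278280606}{36192463365} \approx -0.56029$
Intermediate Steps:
$z{\left(D,T \right)} = 2$ ($z{\left(D,T \right)} = -1 + 3 = 2$)
$s = -75858$ ($s = - 269 \left(17 \cdot 2 + 248\right) = - 269 \left(34 + 248\right) = \left(-269\right) 282 = -75858$)
$\frac{s}{-479418} - \frac{325457}{452955} = - \frac{75858}{-479418} - \frac{325457}{452955} = \left(-75858\right) \left(- \frac{1}{479418}\right) - \frac{325457}{452955} = \frac{12643}{79903} - \frac{325457}{452955} = - \frac{20278280606}{36192463365}$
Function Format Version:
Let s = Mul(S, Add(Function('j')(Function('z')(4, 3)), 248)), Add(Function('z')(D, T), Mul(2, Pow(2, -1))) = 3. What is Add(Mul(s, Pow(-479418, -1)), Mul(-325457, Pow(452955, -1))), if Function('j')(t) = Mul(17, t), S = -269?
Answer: Rational(-20278280606, 36192463365) ≈ -0.56029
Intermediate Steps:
Function('z')(D, T) = 2 (Function('z')(D, T) = Add(-1, 3) = 2)
s = -75858 (s = Mul(-269, Add(Mul(17, 2), 248)) = Mul(-269, Add(34, 248)) = Mul(-269, 282) = -75858)
Add(Mul(s, Pow(-479418, -1)), Mul(-325457, Pow(452955, -1))) = Add(Mul(-75858, Pow(-479418, -1)), Mul(-325457, Pow(452955, -1))) = Add(Mul(-75858, Rational(-1, 479418)), Mul(-325457, Rational(1, 452955))) = Add(Rational(12643, 79903), Rational(-325457, 452955)) = Rational(-20278280606, 36192463365)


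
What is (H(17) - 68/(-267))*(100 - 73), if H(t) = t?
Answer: 41463/89 ≈ 465.88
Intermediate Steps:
(H(17) - 68/(-267))*(100 - 73) = (17 - 68/(-267))*(100 - 73) = (17 - 68*(-1/267))*27 = (17 + 68/267)*27 = (4607/267)*27 = 41463/89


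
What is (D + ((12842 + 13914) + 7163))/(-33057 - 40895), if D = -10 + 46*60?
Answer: -36669/73952 ≈ -0.49585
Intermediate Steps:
D = 2750 (D = -10 + 2760 = 2750)
(D + ((12842 + 13914) + 7163))/(-33057 - 40895) = (2750 + ((12842 + 13914) + 7163))/(-33057 - 40895) = (2750 + (26756 + 7163))/(-73952) = (2750 + 33919)*(-1/73952) = 36669*(-1/73952) = -36669/73952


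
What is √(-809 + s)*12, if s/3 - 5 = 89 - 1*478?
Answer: 12*I*√1961 ≈ 531.4*I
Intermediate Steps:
s = -1152 (s = 15 + 3*(89 - 1*478) = 15 + 3*(89 - 478) = 15 + 3*(-389) = 15 - 1167 = -1152)
√(-809 + s)*12 = √(-809 - 1152)*12 = √(-1961)*12 = (I*√1961)*12 = 12*I*√1961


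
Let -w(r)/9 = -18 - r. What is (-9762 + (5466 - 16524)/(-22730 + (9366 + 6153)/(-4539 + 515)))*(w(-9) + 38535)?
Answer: -34483833340068816/91481039 ≈ -3.7695e+8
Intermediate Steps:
w(r) = 162 + 9*r (w(r) = -9*(-18 - r) = 162 + 9*r)
(-9762 + (5466 - 16524)/(-22730 + (9366 + 6153)/(-4539 + 515)))*(w(-9) + 38535) = (-9762 + (5466 - 16524)/(-22730 + (9366 + 6153)/(-4539 + 515)))*((162 + 9*(-9)) + 38535) = (-9762 - 11058/(-22730 + 15519/(-4024)))*((162 - 81) + 38535) = (-9762 - 11058/(-22730 + 15519*(-1/4024)))*(81 + 38535) = (-9762 - 11058/(-22730 - 15519/4024))*38616 = (-9762 - 11058/(-91481039/4024))*38616 = (-9762 - 11058*(-4024/91481039))*38616 = (-9762 + 44497392/91481039)*38616 = -892993405326/91481039*38616 = -34483833340068816/91481039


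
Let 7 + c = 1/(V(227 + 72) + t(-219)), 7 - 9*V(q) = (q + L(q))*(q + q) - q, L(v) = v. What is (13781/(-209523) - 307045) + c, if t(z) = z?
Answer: -23113380696052520/75275118687 ≈ -3.0705e+5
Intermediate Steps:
V(q) = 7/9 - 4*q²/9 + q/9 (V(q) = 7/9 - ((q + q)*(q + q) - q)/9 = 7/9 - ((2*q)*(2*q) - q)/9 = 7/9 - (4*q² - q)/9 = 7/9 - (-q + 4*q²)/9 = 7/9 + (-4*q²/9 + q/9) = 7/9 - 4*q²/9 + q/9)
c = -2514892/359269 (c = -7 + 1/((7/9 - 4*(227 + 72)²/9 + (227 + 72)/9) - 219) = -7 + 1/((7/9 - 4/9*299² + (⅑)*299) - 219) = -7 + 1/((7/9 - 4/9*89401 + 299/9) - 219) = -7 + 1/((7/9 - 357604/9 + 299/9) - 219) = -7 + 1/(-357298/9 - 219) = -7 + 1/(-359269/9) = -7 - 9/359269 = -2514892/359269 ≈ -7.0000)
(13781/(-209523) - 307045) + c = (13781/(-209523) - 307045) - 2514892/359269 = (13781*(-1/209523) - 307045) - 2514892/359269 = (-13781/209523 - 307045) - 2514892/359269 = -64333003316/209523 - 2514892/359269 = -23113380696052520/75275118687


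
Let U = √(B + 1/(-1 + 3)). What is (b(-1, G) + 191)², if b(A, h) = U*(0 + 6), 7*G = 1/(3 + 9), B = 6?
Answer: 36715 + 1146*√26 ≈ 42559.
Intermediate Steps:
G = 1/84 (G = 1/(7*(3 + 9)) = (⅐)/12 = (⅐)*(1/12) = 1/84 ≈ 0.011905)
U = √26/2 (U = √(6 + 1/(-1 + 3)) = √(6 + 1/2) = √(6 + ½) = √(13/2) = √26/2 ≈ 2.5495)
b(A, h) = 3*√26 (b(A, h) = (√26/2)*(0 + 6) = (√26/2)*6 = 3*√26)
(b(-1, G) + 191)² = (3*√26 + 191)² = (191 + 3*√26)²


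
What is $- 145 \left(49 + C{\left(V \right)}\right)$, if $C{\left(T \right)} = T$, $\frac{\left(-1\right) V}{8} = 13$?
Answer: $7975$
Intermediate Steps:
$V = -104$ ($V = \left(-8\right) 13 = -104$)
$- 145 \left(49 + C{\left(V \right)}\right) = - 145 \left(49 - 104\right) = \left(-145\right) \left(-55\right) = 7975$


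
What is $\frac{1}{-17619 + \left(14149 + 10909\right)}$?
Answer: $\frac{1}{7439} \approx 0.00013443$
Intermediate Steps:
$\frac{1}{-17619 + \left(14149 + 10909\right)} = \frac{1}{-17619 + 25058} = \frac{1}{7439}$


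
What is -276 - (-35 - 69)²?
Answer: -11092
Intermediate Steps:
-276 - (-35 - 69)² = -276 - 1*(-104)² = -276 - 1*10816 = -276 - 10816 = -11092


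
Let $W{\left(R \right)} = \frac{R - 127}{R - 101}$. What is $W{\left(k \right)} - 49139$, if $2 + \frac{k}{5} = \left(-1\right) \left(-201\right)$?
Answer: $- \frac{21964699}{447} \approx -49138.0$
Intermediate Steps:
$k = 995$ ($k = -10 + 5 \left(\left(-1\right) \left(-201\right)\right) = -10 + 5 \cdot 201 = -10 + 1005 = 995$)
$W{\left(R \right)} = \frac{-127 + R}{-101 + R}$
$W{\left(k \right)} - 49139 = \frac{-127 + 995}{-101 + 995} - 49139 = \frac{1}{894} \cdot 868 - 49139 = \frac{434}{447} - 49139 = - \frac{21964699}{447}$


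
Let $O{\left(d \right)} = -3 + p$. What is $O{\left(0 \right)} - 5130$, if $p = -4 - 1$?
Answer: $-5138$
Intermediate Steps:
$p = -5$
$O{\left(d \right)} = -8$ ($O{\left(d \right)} = -3 - 5 = -8$)
$O{\left(0 \right)} - 5130 = -8 - 5130 = -5138$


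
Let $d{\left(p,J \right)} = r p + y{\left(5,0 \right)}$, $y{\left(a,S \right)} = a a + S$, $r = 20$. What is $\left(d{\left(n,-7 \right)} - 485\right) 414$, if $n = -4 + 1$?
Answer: $-215280$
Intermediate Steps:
$n = -3$
$y{\left(a,S \right)} = S + a^{2}$ ($y{\left(a,S \right)} = a^{2} + S = S + a^{2}$)
$d{\left(p,J \right)} = 25 + 20 p$ ($d{\left(p,J \right)} = 20 p + \left(0 + 5^{2}\right) = 20 p + \left(0 + 25\right) = 20 p + 25 = 25 + 20 p$)
$\left(d{\left(n,-7 \right)} - 485\right) 414 = \left(\left(25 + 20 \left(-3\right)\right) - 485\right) 414 = \left(\left(25 - 60\right) - 485\right) 414 = \left(-35 - 485\right) 414 = \left(-520\right) 414 = -215280$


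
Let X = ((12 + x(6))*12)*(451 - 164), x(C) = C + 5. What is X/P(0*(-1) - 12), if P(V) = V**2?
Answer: 6601/12 ≈ 550.08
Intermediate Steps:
x(C) = 5 + C
X = 79212 (X = ((12 + (5 + 6))*12)*(451 - 164) = ((12 + 11)*12)*287 = (23*12)*287 = 276*287 = 79212)
X/P(0*(-1) - 12) = 79212/((0*(-1) - 12)**2) = 79212/((0 - 12)**2) = 79212/((-12)**2) = 79212/144 = 79212*(1/144) = 6601/12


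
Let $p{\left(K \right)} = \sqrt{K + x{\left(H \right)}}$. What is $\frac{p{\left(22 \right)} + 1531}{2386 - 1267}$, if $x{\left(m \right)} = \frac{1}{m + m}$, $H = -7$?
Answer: $\frac{1531}{1119} + \frac{\sqrt{4298}}{15666} \approx 1.3724$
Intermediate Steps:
$x{\left(m \right)} = \frac{1}{2 m}$
$p{\left(K \right)} = \sqrt{- \frac{1}{14} + K}$ ($p{\left(K \right)} = \sqrt{K + \frac{1}{2 \left(-7\right)}} = \sqrt{K + \frac{1}{2} \left(- \frac{1}{7}\right)} = \sqrt{K - \frac{1}{14}} = \sqrt{- \frac{1}{14} + K}$)
$\frac{p{\left(22 \right)} + 1531}{2386 - 1267} = \frac{\frac{\sqrt{-14 + 196 \cdot 22}}{14} + 1531}{2386 - 1267} = \frac{\frac{\sqrt{-14 + 4312}}{14} + 1531}{1119} = \left(\frac{\sqrt{4298}}{14} + 1531\right) \frac{1}{1119} = \left(1531 + \frac{\sqrt{4298}}{14}\right) \frac{1}{1119} = \frac{1531}{1119} + \frac{\sqrt{4298}}{15666}$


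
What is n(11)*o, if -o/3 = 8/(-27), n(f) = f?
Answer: 88/9 ≈ 9.7778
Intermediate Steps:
o = 8/9 (o = -24/(-27) = -24*(-1)/27 = -3*(-8/27) = 8/9 ≈ 0.88889)
n(11)*o = 11*(8/9) = 88/9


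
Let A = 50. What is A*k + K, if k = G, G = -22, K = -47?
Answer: -1147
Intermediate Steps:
k = -22
A*k + K = 50*(-22) - 47 = -1100 - 47 = -1147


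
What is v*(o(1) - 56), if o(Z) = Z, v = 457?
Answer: -25135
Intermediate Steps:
v*(o(1) - 56) = 457*(1 - 56) = 457*(-55) = -25135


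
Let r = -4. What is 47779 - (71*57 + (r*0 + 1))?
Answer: 43731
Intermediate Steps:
47779 - (71*57 + (r*0 + 1)) = 47779 - (71*57 + (-4*0 + 1)) = 47779 - (4047 + (0 + 1)) = 47779 - (4047 + 1) = 47779 - 1*4048 = 47779 - 4048 = 43731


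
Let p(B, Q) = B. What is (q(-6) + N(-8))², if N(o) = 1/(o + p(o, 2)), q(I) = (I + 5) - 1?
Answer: 1089/256 ≈ 4.2539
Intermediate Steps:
q(I) = 4 + I (q(I) = (5 + I) - 1 = 4 + I)
N(o) = 1/(2*o) (N(o) = 1/(o + o) = 1/(2*o))
(q(-6) + N(-8))² = ((4 - 6) + (½)/(-8))² = (-2 + (½)*(-⅛))² = (-2 - 1/16)² = (-33/16)² = 1089/256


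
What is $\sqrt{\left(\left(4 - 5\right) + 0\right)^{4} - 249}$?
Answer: $2 i \sqrt{62} \approx 15.748 i$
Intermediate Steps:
$\sqrt{\left(\left(4 - 5\right) + 0\right)^{4} - 249} = \sqrt{\left(-1 + 0\right)^{4} - 249} = \sqrt{\left(-1\right)^{4} - 249} = \sqrt{1 - 249} = \sqrt{-248} = 2 i \sqrt{62}$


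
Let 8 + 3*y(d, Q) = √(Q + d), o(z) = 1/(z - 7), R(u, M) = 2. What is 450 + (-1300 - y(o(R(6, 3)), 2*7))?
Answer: -2542/3 - √345/15 ≈ -848.57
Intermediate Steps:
o(z) = 1/(-7 + z)
y(d, Q) = -8/3 + √(Q + d)/3
450 + (-1300 - y(o(R(6, 3)), 2*7)) = 450 + (-1300 - (-8/3 + √(2*7 + 1/(-7 + 2))/3)) = 450 + (-1300 - (-8/3 + √(14 + 1/(-5))/3)) = 450 + (-1300 - (-8/3 + √(14 - ⅕)/3)) = 450 + (-1300 - (-8/3 + √(69/5)/3)) = 450 + (-1300 - (-8/3 + (√345/5)/3)) = 450 + (-1300 - (-8/3 + √345/15)) = 450 + (-1300 + (8/3 - √345/15)) = 450 + (-3892/3 - √345/15) = -2542/3 - √345/15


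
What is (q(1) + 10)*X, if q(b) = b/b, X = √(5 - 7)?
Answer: 11*I*√2 ≈ 15.556*I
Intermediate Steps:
X = I*√2 (X = √(-2) = I*√2 ≈ 1.4142*I)
q(b) = 1
(q(1) + 10)*X = (1 + 10)*(I*√2) = 11*(I*√2) = 11*I*√2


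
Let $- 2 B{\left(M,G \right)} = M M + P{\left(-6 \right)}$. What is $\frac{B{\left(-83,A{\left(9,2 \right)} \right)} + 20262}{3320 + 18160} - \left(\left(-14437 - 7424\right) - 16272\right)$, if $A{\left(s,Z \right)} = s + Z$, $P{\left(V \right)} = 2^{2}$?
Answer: $\frac{1638227311}{42960} \approx 38134.0$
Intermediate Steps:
$P{\left(V \right)} = 4$
$A{\left(s,Z \right)} = Z + s$
$B{\left(M,G \right)} = -2 - \frac{M^{2}}{2}$ ($B{\left(M,G \right)} = - \frac{M M + 4}{2} = - \frac{M^{2} + 4}{2} = - \frac{4 + M^{2}}{2} = -2 - \frac{M^{2}}{2}$)
$\frac{B{\left(-83,A{\left(9,2 \right)} \right)} + 20262}{3320 + 18160} - \left(\left(-14437 - 7424\right) - 16272\right) = \frac{\left(-2 - \frac{\left(-83\right)^{2}}{2}\right) + 20262}{3320 + 18160} - \left(\left(-14437 - 7424\right) - 16272\right) = \frac{\left(-2 - \frac{6889}{2}\right) + 20262}{21480} - \left(-21861 - 16272\right) = \left(\left(-2 - \frac{6889}{2}\right) + 20262\right) \frac{1}{21480} - -38133 = \left(- \frac{6893}{2} + 20262\right) \frac{1}{21480} + 38133 = \frac{33631}{2} \cdot \frac{1}{21480} + 38133 = \frac{33631}{42960} + 38133 = \frac{1638227311}{42960}$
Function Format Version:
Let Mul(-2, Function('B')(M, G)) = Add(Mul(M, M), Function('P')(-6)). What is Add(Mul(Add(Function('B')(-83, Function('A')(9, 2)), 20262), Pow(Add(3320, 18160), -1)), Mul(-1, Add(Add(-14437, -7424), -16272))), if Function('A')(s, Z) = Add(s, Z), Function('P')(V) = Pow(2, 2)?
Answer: Rational(1638227311, 42960) ≈ 38134.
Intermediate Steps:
Function('P')(V) = 4
Function('A')(s, Z) = Add(Z, s)
Function('B')(M, G) = Add(-2, Mul(Rational(-1, 2), Pow(M, 2))) (Function('B')(M, G) = Mul(Rational(-1, 2), Add(Mul(M, M), 4)) = Mul(Rational(-1, 2), Add(Pow(M, 2), 4)) = Mul(Rational(-1, 2), Add(4, Pow(M, 2))) = Add(-2, Mul(Rational(-1, 2), Pow(M, 2))))
Add(Mul(Add(Function('B')(-83, Function('A')(9, 2)), 20262), Pow(Add(3320, 18160), -1)), Mul(-1, Add(Add(-14437, -7424), -16272))) = Add(Mul(Add(Add(-2, Mul(Rational(-1, 2), Pow(-83, 2))), 20262), Pow(Add(3320, 18160), -1)), Mul(-1, Add(Add(-14437, -7424), -16272))) = Add(Mul(Add(Add(-2, Mul(Rational(-1, 2), 6889)), 20262), Pow(21480, -1)), Mul(-1, Add(-21861, -16272))) = Add(Mul(Add(Add(-2, Rational(-6889, 2)), 20262), Rational(1, 21480)), Mul(-1, -38133)) = Add(Mul(Add(Rational(-6893, 2), 20262), Rational(1, 21480)), 38133) = Add(Mul(Rational(33631, 2), Rational(1, 21480)), 38133) = Add(Rational(33631, 42960), 38133) = Rational(1638227311, 42960)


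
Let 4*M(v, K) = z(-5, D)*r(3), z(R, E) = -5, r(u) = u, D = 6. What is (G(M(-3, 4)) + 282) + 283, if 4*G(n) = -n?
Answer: 9055/16 ≈ 565.94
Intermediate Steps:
M(v, K) = -15/4 (M(v, K) = (-5*3)/4 = (1/4)*(-15) = -15/4)
G(n) = -n/4 (G(n) = (-n)/4 = -n/4)
(G(M(-3, 4)) + 282) + 283 = (-1/4*(-15/4) + 282) + 283 = (15/16 + 282) + 283 = 4527/16 + 283 = 9055/16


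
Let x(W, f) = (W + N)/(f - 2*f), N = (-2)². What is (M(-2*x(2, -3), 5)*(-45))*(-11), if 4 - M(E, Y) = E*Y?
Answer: 11880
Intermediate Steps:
N = 4
x(W, f) = -(4 + W)/f (x(W, f) = (W + 4)/(f - 2*f) = (4 + W)/((-f)) = (4 + W)*(-1/f) = -(4 + W)/f)
M(E, Y) = 4 - E*Y
(M(-2*x(2, -3), 5)*(-45))*(-11) = ((4 - 1*(-2*(-4 - 1*2)/(-3))*5)*(-45))*(-11) = ((4 - 1*(-(-2)*(-4 - 2)/3)*5)*(-45))*(-11) = ((4 - 1*(-(-2)*(-6)/3)*5)*(-45))*(-11) = ((4 - 1*(-2*2)*5)*(-45))*(-11) = ((4 - 1*(-4)*5)*(-45))*(-11) = ((4 + 20)*(-45))*(-11) = (24*(-45))*(-11) = -1080*(-11) = 11880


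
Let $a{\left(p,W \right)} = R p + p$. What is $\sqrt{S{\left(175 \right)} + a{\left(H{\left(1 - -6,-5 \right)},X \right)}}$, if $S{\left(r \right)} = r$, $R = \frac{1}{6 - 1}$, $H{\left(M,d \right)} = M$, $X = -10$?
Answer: $\frac{\sqrt{4585}}{5} \approx 13.543$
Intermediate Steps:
$R = \frac{1}{5} \approx 0.2$
$a{\left(p,W \right)} = \frac{6 p}{5}$ ($a{\left(p,W \right)} = \frac{p}{5} + p = \frac{6 p}{5}$)
$\sqrt{S{\left(175 \right)} + a{\left(H{\left(1 - -6,-5 \right)},X \right)}} = \sqrt{175 + \frac{6 \left(1 - -6\right)}{5}} = \sqrt{175 + \frac{6 \left(1 + 6\right)}{5}} = \sqrt{175 + \frac{6}{5} \cdot 7} = \sqrt{175 + \frac{42}{5}} = \sqrt{\frac{917}{5}} = \frac{\sqrt{4585}}{5}$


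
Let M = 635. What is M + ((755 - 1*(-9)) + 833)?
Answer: 2232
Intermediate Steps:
M + ((755 - 1*(-9)) + 833) = 635 + ((755 - 1*(-9)) + 833) = 635 + ((755 + 9) + 833) = 635 + (764 + 833) = 635 + 1597 = 2232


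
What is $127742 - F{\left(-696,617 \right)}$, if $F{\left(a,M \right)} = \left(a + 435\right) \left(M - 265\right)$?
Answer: $219614$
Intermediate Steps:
$F{\left(a,M \right)} = \left(-265 + M\right) \left(435 + a\right)$ ($F{\left(a,M \right)} = \left(435 + a\right) \left(-265 + M\right) = \left(-265 + M\right) \left(435 + a\right)$)
$127742 - F{\left(-696,617 \right)} = 127742 - \left(-115275 - -184440 + 435 \cdot 617 + 617 \left(-696\right)\right) = 127742 - \left(-115275 + 184440 + 268395 - 429432\right) = 127742 - -91872 = 127742 + 91872 = 219614$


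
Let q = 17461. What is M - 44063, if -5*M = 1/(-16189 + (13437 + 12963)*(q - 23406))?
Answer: -34581565299534/784820945 ≈ -44063.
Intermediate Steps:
M = 1/784820945 (M = -1/(5*(-16189 + (13437 + 12963)*(17461 - 23406))) = -1/(5*(-16189 + 26400*(-5945))) = -1/(5*(-16189 - 156948000)) = -1/5/(-156964189) = -1/5*(-1/156964189) = 1/784820945 ≈ 1.2742e-9)
M - 44063 = 1/784820945 - 44063 = -34581565299534/784820945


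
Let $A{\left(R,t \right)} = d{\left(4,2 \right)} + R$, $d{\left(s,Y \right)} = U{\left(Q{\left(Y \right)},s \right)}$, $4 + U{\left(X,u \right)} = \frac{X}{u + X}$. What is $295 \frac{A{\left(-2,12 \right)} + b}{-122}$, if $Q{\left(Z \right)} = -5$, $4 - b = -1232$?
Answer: $- \frac{364325}{122} \approx -2986.3$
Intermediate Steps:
$b = 1236$ ($b = 4 - -1232 = 4 + 1232 = 1236$)
$U{\left(X,u \right)} = -4 + \frac{X}{X + u}$ ($U{\left(X,u \right)} = -4 + \frac{X}{u + X} = -4 + \frac{X}{X + u}$)
$d{\left(s,Y \right)} = \frac{15 - 4 s}{-5 + s}$ ($d{\left(s,Y \right)} = \frac{- 4 s - -15}{-5 + s} = \frac{- 4 s + 15}{-5 + s} = \frac{15 - 4 s}{-5 + s}$)
$A{\left(R,t \right)} = 1 + R$ ($A{\left(R,t \right)} = \frac{15 - 16}{-5 + 4} + R = \frac{15 - 16}{-1} + R = \left(-1\right) \left(-1\right) + R = 1 + R$)
$295 \frac{A{\left(-2,12 \right)} + b}{-122} = 295 \frac{\left(1 - 2\right) + 1236}{-122} = 295 \left(-1 + 1236\right) \left(- \frac{1}{122}\right) = 295 \cdot 1235 \left(- \frac{1}{122}\right) = 295 \left(- \frac{1235}{122}\right) = - \frac{364325}{122}$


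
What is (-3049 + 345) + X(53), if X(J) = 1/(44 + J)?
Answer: -262287/97 ≈ -2704.0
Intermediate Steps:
(-3049 + 345) + X(53) = (-3049 + 345) + 1/(44 + 53) = -2704 + 1/97 = -262287/97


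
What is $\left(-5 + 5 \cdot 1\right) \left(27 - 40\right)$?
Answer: $0$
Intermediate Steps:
$\left(-5 + 5 \cdot 1\right) \left(27 - 40\right) = \left(-5 + 5\right) \left(-13\right) = 0 \left(-13\right) = 0$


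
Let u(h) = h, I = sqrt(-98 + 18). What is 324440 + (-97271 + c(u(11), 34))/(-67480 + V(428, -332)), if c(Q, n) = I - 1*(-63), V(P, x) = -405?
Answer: 22024706608/67885 - 4*I*sqrt(5)/67885 ≈ 3.2444e+5 - 0.00013176*I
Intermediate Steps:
I = 4*I*sqrt(5) (I = sqrt(-80) = 4*I*sqrt(5) ≈ 8.9443*I)
c(Q, n) = 63 + 4*I*sqrt(5) (c(Q, n) = 4*I*sqrt(5) - 1*(-63) = 4*I*sqrt(5) + 63 = 63 + 4*I*sqrt(5))
324440 + (-97271 + c(u(11), 34))/(-67480 + V(428, -332)) = 324440 + (-97271 + (63 + 4*I*sqrt(5)))/(-67480 - 405) = 324440 + (-97208 + 4*I*sqrt(5))/(-67885) = 324440 + (-97208 + 4*I*sqrt(5))*(-1/67885) = 324440 + (97208/67885 - 4*I*sqrt(5)/67885) = 22024706608/67885 - 4*I*sqrt(5)/67885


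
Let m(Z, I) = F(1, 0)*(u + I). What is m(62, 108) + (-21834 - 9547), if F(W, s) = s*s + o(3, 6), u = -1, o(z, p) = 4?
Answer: -30953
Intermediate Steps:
F(W, s) = 4 + s² (F(W, s) = s*s + 4 = s² + 4 = 4 + s²)
m(Z, I) = -4 + 4*I (m(Z, I) = (4 + 0²)*(-1 + I) = (4 + 0)*(-1 + I) = 4*(-1 + I) = -4 + 4*I)
m(62, 108) + (-21834 - 9547) = (-4 + 4*108) + (-21834 - 9547) = (-4 + 432) - 31381 = 428 - 31381 = -30953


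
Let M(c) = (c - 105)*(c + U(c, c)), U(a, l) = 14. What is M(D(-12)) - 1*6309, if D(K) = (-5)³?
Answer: 19221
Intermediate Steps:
D(K) = -125
M(c) = (-105 + c)*(14 + c) (M(c) = (c - 105)*(c + 14) = (-105 + c)*(14 + c))
M(D(-12)) - 1*6309 = (-1470 + (-125)² - 91*(-125)) - 1*6309 = (-1470 + 15625 + 11375) - 6309 = 25530 - 6309 = 19221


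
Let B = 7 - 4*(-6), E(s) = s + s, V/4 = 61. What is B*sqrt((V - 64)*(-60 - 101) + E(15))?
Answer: 155*I*sqrt(1158) ≈ 5274.6*I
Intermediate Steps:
V = 244 (V = 4*61 = 244)
E(s) = 2*s
B = 31 (B = 7 + 24 = 31)
B*sqrt((V - 64)*(-60 - 101) + E(15)) = 31*sqrt((244 - 64)*(-60 - 101) + 2*15) = 31*sqrt(180*(-161) + 30) = 31*sqrt(-28980 + 30) = 31*sqrt(-28950) = 31*(5*I*sqrt(1158)) = 155*I*sqrt(1158)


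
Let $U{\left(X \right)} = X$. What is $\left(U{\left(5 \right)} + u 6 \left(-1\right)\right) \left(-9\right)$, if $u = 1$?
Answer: $9$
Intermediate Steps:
$\left(U{\left(5 \right)} + u 6 \left(-1\right)\right) \left(-9\right) = \left(5 + 1 \cdot 6 \left(-1\right)\right) \left(-9\right) = \left(5 + 6 \left(-1\right)\right) \left(-9\right) = \left(5 - 6\right) \left(-9\right) = \left(-1\right) \left(-9\right) = 9$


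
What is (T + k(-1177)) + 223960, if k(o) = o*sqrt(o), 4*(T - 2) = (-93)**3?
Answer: 91491/4 - 1177*I*sqrt(1177) ≈ 22873.0 - 40380.0*I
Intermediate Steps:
T = -804349/4 (T = 2 + (1/4)*(-93)**3 = 2 + (1/4)*(-804357) = 2 - 804357/4 = -804349/4 ≈ -2.0109e+5)
k(o) = o**(3/2)
(T + k(-1177)) + 223960 = (-804349/4 + (-1177)**(3/2)) + 223960 = (-804349/4 - 1177*I*sqrt(1177)) + 223960 = 91491/4 - 1177*I*sqrt(1177)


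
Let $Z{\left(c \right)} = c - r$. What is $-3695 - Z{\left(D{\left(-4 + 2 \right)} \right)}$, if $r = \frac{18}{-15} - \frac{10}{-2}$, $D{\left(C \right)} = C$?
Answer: $- \frac{18446}{5} \approx -3689.2$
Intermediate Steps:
$r = \frac{19}{5}$ ($r = 18 \left(- \frac{1}{15}\right) - -5 = - \frac{6}{5} + 5 = \frac{19}{5} \approx 3.8$)
$Z{\left(c \right)} = - \frac{19}{5} + c$ ($Z{\left(c \right)} = c - \frac{19}{5} = - \frac{19}{5} + c$)
$-3695 - Z{\left(D{\left(-4 + 2 \right)} \right)} = -3695 - \left(- \frac{19}{5} + \left(-4 + 2\right)\right) = -3695 - \left(- \frac{19}{5} - 2\right) = -3695 - - \frac{29}{5} = -3695 + \frac{29}{5} = - \frac{18446}{5}$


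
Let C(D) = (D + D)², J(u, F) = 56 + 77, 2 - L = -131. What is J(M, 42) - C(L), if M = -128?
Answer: -70623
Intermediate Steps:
L = 133 (L = 2 - 1*(-131) = 2 + 131 = 133)
J(u, F) = 133
C(D) = 4*D² (C(D) = (2*D)² = 4*D²)
J(M, 42) - C(L) = 133 - 4*133² = 133 - 4*17689 = 133 - 1*70756 = 133 - 70756 = -70623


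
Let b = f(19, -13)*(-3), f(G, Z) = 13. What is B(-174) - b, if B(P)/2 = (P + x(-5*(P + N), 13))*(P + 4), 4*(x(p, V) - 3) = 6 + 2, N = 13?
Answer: 57499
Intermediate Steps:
x(p, V) = 5 (x(p, V) = 3 + (6 + 2)/4 = 3 + (1/4)*8 = 3 + 2 = 5)
B(P) = 2*(4 + P)*(5 + P) (B(P) = 2*((P + 5)*(P + 4)) = 2*((5 + P)*(4 + P)) = 2*((4 + P)*(5 + P)) = 2*(4 + P)*(5 + P))
b = -39 (b = 13*(-3) = -39)
B(-174) - b = (40 + 2*(-174)**2 + 18*(-174)) - 1*(-39) = (40 + 2*30276 - 3132) + 39 = (40 + 60552 - 3132) + 39 = 57460 + 39 = 57499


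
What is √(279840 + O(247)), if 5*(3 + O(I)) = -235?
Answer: 7*√5710 ≈ 528.95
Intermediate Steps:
O(I) = -50 (O(I) = -3 + (⅕)*(-235) = -3 - 47 = -50)
√(279840 + O(247)) = √(279840 - 50) = √279790 = 7*√5710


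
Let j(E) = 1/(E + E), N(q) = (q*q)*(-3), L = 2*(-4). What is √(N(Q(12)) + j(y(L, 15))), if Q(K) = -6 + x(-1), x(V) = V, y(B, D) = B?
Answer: I*√2353/4 ≈ 12.127*I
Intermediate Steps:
L = -8
Q(K) = -7 (Q(K) = -6 - 1 = -7)
N(q) = -3*q² (N(q) = q²*(-3) = -3*q²)
j(E) = 1/(2*E)
√(N(Q(12)) + j(y(L, 15))) = √(-3*(-7)² + (½)/(-8)) = √(-3*49 + (½)*(-⅛)) = √(-147 - 1/16) = √(-2353/16) = I*√2353/4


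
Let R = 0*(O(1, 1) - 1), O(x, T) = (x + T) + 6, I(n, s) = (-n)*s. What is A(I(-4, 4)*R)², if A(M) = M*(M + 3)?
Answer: 0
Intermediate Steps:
I(n, s) = -n*s
O(x, T) = 6 + T + x (O(x, T) = (T + x) + 6 = 6 + T + x)
R = 0 (R = 0*((6 + 1 + 1) - 1) = 0*(8 - 1) = 0*7 = 0)
A(M) = M*(3 + M)
A(I(-4, 4)*R)² = ((-1*(-4)*4*0)*(3 - 1*(-4)*4*0))² = ((16*0)*(3 + 16*0))² = (0*(3 + 0))² = (0*3)² = 0² = 0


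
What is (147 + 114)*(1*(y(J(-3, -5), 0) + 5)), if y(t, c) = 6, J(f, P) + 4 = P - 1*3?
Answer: 2871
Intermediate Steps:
J(f, P) = -7 + P (J(f, P) = -4 + (P - 1*3) = -4 + (P - 3) = -4 + (-3 + P) = -7 + P)
(147 + 114)*(1*(y(J(-3, -5), 0) + 5)) = (147 + 114)*(1*(6 + 5)) = 261*(1*11) = 261*11 = 2871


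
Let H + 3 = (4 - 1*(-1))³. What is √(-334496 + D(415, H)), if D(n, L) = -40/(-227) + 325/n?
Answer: I*√118740147010301/18841 ≈ 578.36*I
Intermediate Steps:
H = 122 (H = -3 + (4 - 1*(-1))³ = -3 + (4 + 1)³ = -3 + 5³ = -3 + 125 = 122)
D(n, L) = 40/227 + 325/n (D(n, L) = -40*(-1/227) + 325/n = 40/227 + 325/n)
√(-334496 + D(415, H)) = √(-334496 + (40/227 + 325/415)) = √(-334496 + (40/227 + 325*(1/415))) = √(-334496 + (40/227 + 65/83)) = √(-334496 + 18075/18841) = √(-6302221061/18841) = I*√118740147010301/18841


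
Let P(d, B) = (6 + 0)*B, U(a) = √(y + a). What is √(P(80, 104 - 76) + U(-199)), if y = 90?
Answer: √(168 + I*√109) ≈ 12.968 + 0.40255*I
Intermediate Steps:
U(a) = √(90 + a)
P(d, B) = 6*B
√(P(80, 104 - 76) + U(-199)) = √(6*(104 - 76) + √(90 - 199)) = √(6*28 + √(-109)) = √(168 + I*√109)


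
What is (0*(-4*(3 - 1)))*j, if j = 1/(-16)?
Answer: 0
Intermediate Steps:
j = -1/16 ≈ -0.062500
(0*(-4*(3 - 1)))*j = (0*(-4*(3 - 1)))*(-1/16) = (0*(-4*2))*(-1/16) = (0*(-8))*(-1/16) = 0*(-1/16) = 0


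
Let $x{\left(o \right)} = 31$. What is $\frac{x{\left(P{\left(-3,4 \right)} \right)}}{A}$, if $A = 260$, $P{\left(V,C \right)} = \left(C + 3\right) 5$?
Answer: $\frac{31}{260} \approx 0.11923$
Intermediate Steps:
$P{\left(V,C \right)} = 15 + 5 C$ ($P{\left(V,C \right)} = \left(3 + C\right) 5 = 15 + 5 C$)
$\frac{x{\left(P{\left(-3,4 \right)} \right)}}{A} = \frac{31}{260}$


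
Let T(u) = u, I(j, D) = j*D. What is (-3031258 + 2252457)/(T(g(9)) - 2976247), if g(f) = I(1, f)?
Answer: 778801/2976238 ≈ 0.26167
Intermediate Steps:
I(j, D) = D*j
g(f) = f (g(f) = f*1 = f)
(-3031258 + 2252457)/(T(g(9)) - 2976247) = (-3031258 + 2252457)/(9 - 2976247) = -778801/(-2976238) = -778801*(-1/2976238) = 778801/2976238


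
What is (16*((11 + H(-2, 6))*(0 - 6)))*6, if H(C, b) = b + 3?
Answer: -11520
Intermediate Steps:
H(C, b) = 3 + b
(16*((11 + H(-2, 6))*(0 - 6)))*6 = (16*((11 + (3 + 6))*(0 - 6)))*6 = (16*((11 + 9)*(-6)))*6 = (16*(20*(-6)))*6 = (16*(-120))*6 = -1920*6 = -11520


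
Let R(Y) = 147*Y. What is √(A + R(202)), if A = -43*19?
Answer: √28877 ≈ 169.93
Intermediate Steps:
A = -817
√(A + R(202)) = √(-817 + 147*202) = √(-817 + 29694) = √28877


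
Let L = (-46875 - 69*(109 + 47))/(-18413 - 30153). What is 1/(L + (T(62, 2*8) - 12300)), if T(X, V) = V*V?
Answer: -48566/584871265 ≈ -8.3037e-5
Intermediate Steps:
T(X, V) = V²
L = 57639/48566 (L = (-46875 - 69*156)/(-48566) = (-46875 - 10764)*(-1/48566) = -57639*(-1/48566) = 57639/48566 ≈ 1.1868)
1/(L + (T(62, 2*8) - 12300)) = 1/(57639/48566 + ((2*8)² - 12300)) = 1/(57639/48566 + (16² - 12300)) = 1/(57639/48566 + (256 - 12300)) = 1/(57639/48566 - 12044) = 1/(-584871265/48566) = -48566/584871265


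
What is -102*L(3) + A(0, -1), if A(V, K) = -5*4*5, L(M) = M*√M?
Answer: -100 - 306*√3 ≈ -630.01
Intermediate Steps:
L(M) = M^(3/2)
A(V, K) = -100 (A(V, K) = -20*5 = -100)
-102*L(3) + A(0, -1) = -306*√3 - 100 = -100 - 306*√3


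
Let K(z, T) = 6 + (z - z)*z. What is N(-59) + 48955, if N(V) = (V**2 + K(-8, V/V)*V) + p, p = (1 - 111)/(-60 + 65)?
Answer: 52060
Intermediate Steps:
K(z, T) = 6 (K(z, T) = 6 + 0*z = 6 + 0 = 6)
p = -22 (p = -110/5 = -110*1/5 = -22)
N(V) = -22 + V**2 + 6*V (N(V) = (V**2 + 6*V) - 22 = -22 + V**2 + 6*V)
N(-59) + 48955 = (-22 + (-59)**2 + 6*(-59)) + 48955 = (-22 + 3481 - 354) + 48955 = 3105 + 48955 = 52060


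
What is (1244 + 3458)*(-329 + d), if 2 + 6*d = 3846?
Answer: 4396370/3 ≈ 1.4655e+6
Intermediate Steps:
d = 1922/3 (d = -⅓ + (⅙)*3846 = -⅓ + 641 = 1922/3 ≈ 640.67)
(1244 + 3458)*(-329 + d) = (1244 + 3458)*(-329 + 1922/3) = 4702*(935/3) = 4396370/3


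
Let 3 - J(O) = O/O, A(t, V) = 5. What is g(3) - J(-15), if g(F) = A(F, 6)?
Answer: 3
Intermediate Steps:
J(O) = 2 (J(O) = 3 - O/O = 3 - 1*1 = 3 - 1 = 2)
g(F) = 5
g(3) - J(-15) = 5 - 1*2 = 5 - 2 = 3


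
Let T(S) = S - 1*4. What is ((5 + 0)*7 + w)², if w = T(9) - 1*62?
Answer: 484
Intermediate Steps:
T(S) = -4 + S (T(S) = S - 4 = -4 + S)
w = -57 (w = (-4 + 9) - 1*62 = 5 - 62 = -57)
((5 + 0)*7 + w)² = ((5 + 0)*7 - 57)² = (5*7 - 57)² = (35 - 57)² = (-22)² = 484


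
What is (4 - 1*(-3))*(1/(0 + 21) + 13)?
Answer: 274/3 ≈ 91.333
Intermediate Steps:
(4 - 1*(-3))*(1/(0 + 21) + 13) = (4 + 3)*(1/21 + 13) = 7*(1/21 + 13) = 7*(274/21) = 274/3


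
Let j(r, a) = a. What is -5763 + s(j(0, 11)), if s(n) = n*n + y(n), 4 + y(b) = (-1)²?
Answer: -5645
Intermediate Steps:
y(b) = -3 (y(b) = -4 + (-1)² = -4 + 1 = -3)
s(n) = -3 + n² (s(n) = n*n - 3 = n² - 3 = -3 + n²)
-5763 + s(j(0, 11)) = -5763 + (-3 + 11²) = -5763 + (-3 + 121) = -5763 + 118 = -5645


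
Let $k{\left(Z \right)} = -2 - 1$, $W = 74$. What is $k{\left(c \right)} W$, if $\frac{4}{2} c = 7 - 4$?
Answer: $-222$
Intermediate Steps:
$c = \frac{3}{2}$ ($c = \frac{7 - 4}{2} = \frac{1}{2} \cdot 3 = \frac{3}{2} \approx 1.5$)
$k{\left(Z \right)} = -3$ ($k{\left(Z \right)} = -2 - 1 = -3$)
$k{\left(c \right)} W = \left(-3\right) 74 = -222$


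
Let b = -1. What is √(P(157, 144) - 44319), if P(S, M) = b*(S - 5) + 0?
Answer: I*√44471 ≈ 210.88*I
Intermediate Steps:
P(S, M) = 5 - S (P(S, M) = -(S - 5) + 0 = -(-5 + S) + 0 = (5 - S) + 0 = 5 - S)
√(P(157, 144) - 44319) = √((5 - 1*157) - 44319) = √((5 - 157) - 44319) = √(-152 - 44319) = √(-44471) = I*√44471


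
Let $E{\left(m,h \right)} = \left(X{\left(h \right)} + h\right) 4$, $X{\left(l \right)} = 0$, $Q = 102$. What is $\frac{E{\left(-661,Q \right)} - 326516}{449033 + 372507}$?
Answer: $- \frac{81527}{205385} \approx -0.39695$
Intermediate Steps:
$E{\left(m,h \right)} = 4 h$ ($E{\left(m,h \right)} = \left(0 + h\right) 4 = h 4 = 4 h$)
$\frac{E{\left(-661,Q \right)} - 326516}{449033 + 372507} = \frac{4 \cdot 102 - 326516}{449033 + 372507} = \frac{408 - 326516}{821540} = \left(-326108\right) \frac{1}{821540} = - \frac{81527}{205385}$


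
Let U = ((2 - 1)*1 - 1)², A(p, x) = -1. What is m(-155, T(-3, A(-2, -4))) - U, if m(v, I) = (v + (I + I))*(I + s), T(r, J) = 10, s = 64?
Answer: -9990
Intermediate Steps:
m(v, I) = (64 + I)*(v + 2*I) (m(v, I) = (v + (I + I))*(I + 64) = (v + 2*I)*(64 + I) = (64 + I)*(v + 2*I))
U = 0 (U = (1*1 - 1)² = (1 - 1)² = 0² = 0)
m(-155, T(-3, A(-2, -4))) - U = (2*10² + 64*(-155) + 128*10 + 10*(-155)) - 1*0 = (2*100 - 9920 + 1280 - 1550) + 0 = (200 - 9920 + 1280 - 1550) + 0 = -9990 + 0 = -9990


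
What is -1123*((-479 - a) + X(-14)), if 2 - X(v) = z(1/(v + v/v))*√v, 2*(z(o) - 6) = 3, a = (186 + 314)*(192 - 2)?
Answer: 107220671 + 16845*I*√14/2 ≈ 1.0722e+8 + 31514.0*I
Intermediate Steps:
a = 95000 (a = 500*190 = 95000)
z(o) = 15/2 (z(o) = 6 + (½)*3 = 6 + 3/2 = 15/2)
X(v) = 2 - 15*√v/2
-1123*((-479 - a) + X(-14)) = -1123*((-479 - 1*95000) + (2 - 15*I*√14/2)) = -1123*((-479 - 95000) + (2 - 15*I*√14/2)) = -1123*(-95479 + (2 - 15*I*√14/2)) = -1123*(-95477 - 15*I*√14/2) = 107220671 + 16845*I*√14/2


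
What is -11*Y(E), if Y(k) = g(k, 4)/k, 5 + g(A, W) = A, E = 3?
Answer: 22/3 ≈ 7.3333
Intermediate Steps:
g(A, W) = -5 + A
Y(k) = (-5 + k)/k
-11*Y(E) = -11*(-5 + 3)/3 = -11*(-2)/3 = -11*(-2/3) = 22/3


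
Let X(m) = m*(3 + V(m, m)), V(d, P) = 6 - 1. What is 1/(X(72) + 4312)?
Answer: 1/4888 ≈ 0.00020458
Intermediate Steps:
V(d, P) = 5
X(m) = 8*m (X(m) = m*(3 + 5) = m*8 = 8*m)
1/(X(72) + 4312) = 1/(8*72 + 4312) = 1/(576 + 4312) = 1/4888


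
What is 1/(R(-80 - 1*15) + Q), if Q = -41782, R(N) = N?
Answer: -1/41877 ≈ -2.3879e-5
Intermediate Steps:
1/(R(-80 - 1*15) + Q) = 1/((-80 - 1*15) - 41782) = 1/((-80 - 15) - 41782) = 1/(-95 - 41782) = 1/(-41877) = -1/41877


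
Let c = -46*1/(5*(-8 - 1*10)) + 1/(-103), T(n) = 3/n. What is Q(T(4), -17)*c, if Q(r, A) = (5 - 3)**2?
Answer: 9296/4635 ≈ 2.0056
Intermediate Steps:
c = 2324/4635 (c = -46*1/(5*(-8 - 10)) + 1*(-1/103) = -46/(5*(-18)) - 1/103 = -46/(-90) - 1/103 = -46*(-1/90) - 1/103 = 23/45 - 1/103 = 2324/4635 ≈ 0.50140)
Q(r, A) = 4 (Q(r, A) = 2**2 = 4)
Q(T(4), -17)*c = 4*(2324/4635) = 9296/4635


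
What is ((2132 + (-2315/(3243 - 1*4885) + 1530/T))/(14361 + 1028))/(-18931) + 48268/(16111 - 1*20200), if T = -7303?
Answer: -168623454421379435825/14284844564265426426 ≈ -11.804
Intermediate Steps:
((2132 + (-2315/(3243 - 1*4885) + 1530/T))/(14361 + 1028))/(-18931) + 48268/(16111 - 1*20200) = ((2132 + (-2315/(3243 - 1*4885) + 1530/(-7303)))/(14361 + 1028))/(-18931) + 48268/(16111 - 1*20200) = ((2132 + (-2315/(3243 - 4885) + 1530*(-1/7303)))/15389)*(-1/18931) + 48268/(16111 - 20200) = ((2132 + (-2315/(-1642) - 1530/7303))*(1/15389))*(-1/18931) + 48268/(-4089) = ((2132 + (-2315*(-1/1642) - 1530/7303))*(1/15389))*(-1/18931) + 48268*(-1/4089) = ((2132 + (2315/1642 - 1530/7303))*(1/15389))*(-1/18931) - 48268/4089 = ((2132 + 14394185/11991526)*(1/15389))*(-1/18931) - 48268/4089 = ((25580327617/11991526)*(1/15389))*(-1/18931) - 48268/4089 = (25580327617/184537593614)*(-1/18931) - 48268/4089 = -25580327617/3493481184706634 - 48268/4089 = -168623454421379435825/14284844564265426426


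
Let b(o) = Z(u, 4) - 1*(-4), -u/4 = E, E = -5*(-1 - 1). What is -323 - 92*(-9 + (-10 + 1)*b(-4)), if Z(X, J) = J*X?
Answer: -128663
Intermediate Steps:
E = 10 (E = -5*(-2) = 10)
u = -40 (u = -4*10 = -40)
b(o) = -156 (b(o) = 4*(-40) - 1*(-4) = -160 + 4 = -156)
-323 - 92*(-9 + (-10 + 1)*b(-4)) = -323 - 92*(-9 + (-10 + 1)*(-156)) = -323 - 92*(-9 - 9*(-156)) = -323 - 92*(-9 + 1404) = -323 - 92*1395 = -323 - 128340 = -128663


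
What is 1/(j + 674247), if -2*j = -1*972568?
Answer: 1/1160531 ≈ 8.6167e-7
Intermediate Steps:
j = 486284 (j = -(-1)*972568/2 = -½*(-972568) = 486284)
1/(j + 674247) = 1/(486284 + 674247) = 1/1160531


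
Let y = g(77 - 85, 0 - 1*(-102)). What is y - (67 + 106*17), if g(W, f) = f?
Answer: -1767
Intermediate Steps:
y = 102 (y = 0 - 1*(-102) = 0 + 102 = 102)
y - (67 + 106*17) = 102 - (67 + 106*17) = 102 - (67 + 1802) = 102 - 1*1869 = 102 - 1869 = -1767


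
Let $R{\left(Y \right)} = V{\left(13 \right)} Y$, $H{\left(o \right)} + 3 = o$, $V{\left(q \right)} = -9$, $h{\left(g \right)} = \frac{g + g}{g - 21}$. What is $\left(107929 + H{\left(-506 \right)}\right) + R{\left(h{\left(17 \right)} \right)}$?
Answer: $\frac{214993}{2} \approx 1.075 \cdot 10^{5}$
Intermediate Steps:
$h{\left(g \right)} = \frac{2 g}{-21 + g}$
$H{\left(o \right)} = -3 + o$
$R{\left(Y \right)} = - 9 Y$
$\left(107929 + H{\left(-506 \right)}\right) + R{\left(h{\left(17 \right)} \right)} = \left(107929 - 509\right) - 9 \cdot 2 \cdot 17 \frac{1}{-21 + 17} = \left(107929 - 509\right) - 9 \cdot 2 \cdot 17 \frac{1}{-4} = 107420 - 9 \cdot 2 \cdot 17 \left(- \frac{1}{4}\right) = 107420 - - \frac{153}{2} = 107420 + \frac{153}{2} = \frac{214993}{2}$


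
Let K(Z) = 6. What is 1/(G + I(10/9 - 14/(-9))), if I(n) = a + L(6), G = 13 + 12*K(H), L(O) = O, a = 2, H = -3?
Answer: 1/93 ≈ 0.010753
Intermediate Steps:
G = 85 (G = 13 + 12*6 = 13 + 72 = 85)
I(n) = 8 (I(n) = 2 + 6 = 8)
1/(G + I(10/9 - 14/(-9))) = 1/(85 + 8) = 1/93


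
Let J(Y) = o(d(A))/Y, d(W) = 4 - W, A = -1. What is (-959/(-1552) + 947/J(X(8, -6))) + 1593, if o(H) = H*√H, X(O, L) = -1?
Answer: 2473295/1552 - 947*√5/25 ≈ 1508.9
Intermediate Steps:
o(H) = H^(3/2)
J(Y) = 5*√5/Y (J(Y) = (4 - 1*(-1))^(3/2)/Y = (4 + 1)^(3/2)/Y = 5^(3/2)/Y = (5*√5)/Y = 5*√5/Y)
(-959/(-1552) + 947/J(X(8, -6))) + 1593 = (-959/(-1552) + 947/((5*√5/(-1)))) + 1593 = (-959*(-1/1552) + 947/((5*√5*(-1)))) + 1593 = (959/1552 + 947/((-5*√5))) + 1593 = (959/1552 + 947*(-√5/25)) + 1593 = (959/1552 - 947*√5/25) + 1593 = 2473295/1552 - 947*√5/25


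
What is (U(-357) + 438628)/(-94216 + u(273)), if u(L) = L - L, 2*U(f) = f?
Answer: -876899/188432 ≈ -4.6537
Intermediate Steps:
U(f) = f/2
u(L) = 0
(U(-357) + 438628)/(-94216 + u(273)) = ((½)*(-357) + 438628)/(-94216 + 0) = (-357/2 + 438628)/(-94216) = (876899/2)*(-1/94216) = -876899/188432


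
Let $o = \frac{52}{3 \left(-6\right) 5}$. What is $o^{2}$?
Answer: $\frac{676}{2025} \approx 0.33383$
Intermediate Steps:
$o = - \frac{26}{45}$ ($o = \frac{52}{\left(-18\right) 5} = \frac{52}{-90} = 52 \left(- \frac{1}{90}\right) = - \frac{26}{45} \approx -0.57778$)
$o^{2} = \left(- \frac{26}{45}\right)^{2} = \frac{676}{2025}$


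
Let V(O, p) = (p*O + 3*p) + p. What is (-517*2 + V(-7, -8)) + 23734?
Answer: 22724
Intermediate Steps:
V(O, p) = 4*p + O*p (V(O, p) = (O*p + 3*p) + p = (3*p + O*p) + p = 4*p + O*p)
(-517*2 + V(-7, -8)) + 23734 = (-517*2 - 8*(4 - 7)) + 23734 = (-47*22 - 8*(-3)) + 23734 = (-1034 + 24) + 23734 = -1010 + 23734 = 22724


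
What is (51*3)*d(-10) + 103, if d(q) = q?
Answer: -1427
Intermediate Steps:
(51*3)*d(-10) + 103 = (51*3)*(-10) + 103 = 153*(-10) + 103 = -1530 + 103 = -1427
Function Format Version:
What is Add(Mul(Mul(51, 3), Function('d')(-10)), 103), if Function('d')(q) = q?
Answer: -1427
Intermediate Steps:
Add(Mul(Mul(51, 3), Function('d')(-10)), 103) = Add(Mul(Mul(51, 3), -10), 103) = Add(Mul(153, -10), 103) = Add(-1530, 103) = -1427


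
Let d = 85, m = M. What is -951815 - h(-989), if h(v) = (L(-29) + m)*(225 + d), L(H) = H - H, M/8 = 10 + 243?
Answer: -1579255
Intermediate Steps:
M = 2024 (M = 8*(10 + 243) = 8*253 = 2024)
m = 2024
L(H) = 0
h(v) = 627440 (h(v) = (0 + 2024)*(225 + 85) = 2024*310 = 627440)
-951815 - h(-989) = -951815 - 1*627440 = -951815 - 627440 = -1579255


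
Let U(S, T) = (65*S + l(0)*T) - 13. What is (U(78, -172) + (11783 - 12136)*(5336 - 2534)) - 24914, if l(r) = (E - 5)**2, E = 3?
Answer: -1009651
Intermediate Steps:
l(r) = 4 (l(r) = (3 - 5)**2 = (-2)**2 = 4)
U(S, T) = -13 + 4*T + 65*S (U(S, T) = (65*S + 4*T) - 13 = (4*T + 65*S) - 13 = -13 + 4*T + 65*S)
(U(78, -172) + (11783 - 12136)*(5336 - 2534)) - 24914 = ((-13 + 4*(-172) + 65*78) + (11783 - 12136)*(5336 - 2534)) - 24914 = ((-13 - 688 + 5070) - 353*2802) - 24914 = (4369 - 989106) - 24914 = -984737 - 24914 = -1009651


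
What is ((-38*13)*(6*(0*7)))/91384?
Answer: 0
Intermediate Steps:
((-38*13)*(6*(0*7)))/91384 = -2964*0*(1/91384) = -494*0*(1/91384) = 0*(1/91384) = 0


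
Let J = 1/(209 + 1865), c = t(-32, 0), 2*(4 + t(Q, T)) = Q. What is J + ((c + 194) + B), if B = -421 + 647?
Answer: 829601/2074 ≈ 400.00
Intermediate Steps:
t(Q, T) = -4 + Q/2
c = -20 (c = -4 + (½)*(-32) = -4 - 16 = -20)
B = 226
J = 1/2074 ≈ 0.00048216
J + ((c + 194) + B) = 1/2074 + ((-20 + 194) + 226) = 1/2074 + (174 + 226) = 1/2074 + 400 = 829601/2074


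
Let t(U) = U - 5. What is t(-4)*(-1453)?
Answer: 13077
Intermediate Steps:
t(U) = -5 + U
t(-4)*(-1453) = (-5 - 4)*(-1453) = -9*(-1453) = 13077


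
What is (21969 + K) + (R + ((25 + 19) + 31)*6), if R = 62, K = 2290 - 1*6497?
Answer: 18274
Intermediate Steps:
K = -4207 (K = 2290 - 6497 = -4207)
(21969 + K) + (R + ((25 + 19) + 31)*6) = (21969 - 4207) + (62 + ((25 + 19) + 31)*6) = 17762 + (62 + (44 + 31)*6) = 17762 + (62 + 75*6) = 17762 + (62 + 450) = 17762 + 512 = 18274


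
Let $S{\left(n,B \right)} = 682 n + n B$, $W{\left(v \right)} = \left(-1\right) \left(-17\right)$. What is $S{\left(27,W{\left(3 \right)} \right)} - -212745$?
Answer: $231618$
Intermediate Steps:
$W{\left(v \right)} = 17$
$S{\left(n,B \right)} = 682 n + B n$
$S{\left(27,W{\left(3 \right)} \right)} - -212745 = 27 \left(682 + 17\right) - -212745 = 27 \cdot 699 + 212745 = 18873 + 212745 = 231618$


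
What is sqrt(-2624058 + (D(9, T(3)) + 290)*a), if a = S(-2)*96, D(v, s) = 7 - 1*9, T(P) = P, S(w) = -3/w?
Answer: 3*I*sqrt(286954) ≈ 1607.0*I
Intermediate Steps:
D(v, s) = -2 (D(v, s) = 7 - 9 = -2)
a = 144 (a = -3/(-2)*96 = -3*(-1/2)*96 = (3/2)*96 = 144)
sqrt(-2624058 + (D(9, T(3)) + 290)*a) = sqrt(-2624058 + (-2 + 290)*144) = sqrt(-2624058 + 288*144) = sqrt(-2624058 + 41472) = sqrt(-2582586) = 3*I*sqrt(286954)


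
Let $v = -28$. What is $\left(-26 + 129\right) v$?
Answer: $-2884$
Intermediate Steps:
$\left(-26 + 129\right) v = \left(-26 + 129\right) \left(-28\right) = 103 \left(-28\right) = -2884$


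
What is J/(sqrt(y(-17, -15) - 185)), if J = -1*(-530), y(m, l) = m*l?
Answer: 53*sqrt(70)/7 ≈ 63.347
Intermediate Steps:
y(m, l) = l*m
J = 530
J/(sqrt(y(-17, -15) - 185)) = 530/(sqrt(-15*(-17) - 185)) = 530/(sqrt(255 - 185)) = 530/(sqrt(70)) = 530*(sqrt(70)/70) = 53*sqrt(70)/7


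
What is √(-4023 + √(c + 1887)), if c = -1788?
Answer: √(-4023 + 3*√11) ≈ 63.349*I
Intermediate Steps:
√(-4023 + √(c + 1887)) = √(-4023 + √(-1788 + 1887)) = √(-4023 + √99) = √(-4023 + 3*√11)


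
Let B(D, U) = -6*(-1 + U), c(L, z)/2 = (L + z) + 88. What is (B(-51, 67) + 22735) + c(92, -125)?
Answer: 22449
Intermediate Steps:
c(L, z) = 176 + 2*L + 2*z (c(L, z) = 2*((L + z) + 88) = 2*(88 + L + z) = 176 + 2*L + 2*z)
B(D, U) = 6 - 6*U
(B(-51, 67) + 22735) + c(92, -125) = ((6 - 6*67) + 22735) + (176 + 2*92 + 2*(-125)) = ((6 - 402) + 22735) + (176 + 184 - 250) = (-396 + 22735) + 110 = 22339 + 110 = 22449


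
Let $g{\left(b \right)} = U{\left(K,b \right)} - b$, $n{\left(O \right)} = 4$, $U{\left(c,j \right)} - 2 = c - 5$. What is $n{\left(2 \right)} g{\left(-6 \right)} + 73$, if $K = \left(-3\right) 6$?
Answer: $13$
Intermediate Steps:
$K = -18$
$U{\left(c,j \right)} = -3 + c$ ($U{\left(c,j \right)} = 2 + \left(c - 5\right) = 2 + \left(-5 + c\right) = -3 + c$)
$g{\left(b \right)} = -21 - b$ ($g{\left(b \right)} = \left(-3 - 18\right) - b = -21 - b$)
$n{\left(2 \right)} g{\left(-6 \right)} + 73 = 4 \left(-21 - -6\right) + 73 = 4 \left(-21 + 6\right) + 73 = 4 \left(-15\right) + 73 = -60 + 73 = 13$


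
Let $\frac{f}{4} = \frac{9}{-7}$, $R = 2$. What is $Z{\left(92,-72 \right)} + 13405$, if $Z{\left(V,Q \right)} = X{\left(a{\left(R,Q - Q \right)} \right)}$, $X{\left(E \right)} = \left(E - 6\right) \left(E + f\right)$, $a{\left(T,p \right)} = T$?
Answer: $\frac{93923}{7} \approx 13418.0$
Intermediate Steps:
$f = - \frac{36}{7}$ ($f = 4 \frac{9}{-7} = 4 \cdot 9 \left(- \frac{1}{7}\right) = 4 \left(- \frac{9}{7}\right) = - \frac{36}{7} \approx -5.1429$)
$X{\left(E \right)} = \left(-6 + E\right) \left(- \frac{36}{7} + E\right)$ ($X{\left(E \right)} = \left(E - 6\right) \left(E - \frac{36}{7}\right) = \left(-6 + E\right) \left(- \frac{36}{7} + E\right)$)
$Z{\left(V,Q \right)} = \frac{88}{7}$ ($Z{\left(V,Q \right)} = \frac{216}{7} + 2^{2} - \frac{156}{7} = \frac{216}{7} + 4 - \frac{156}{7} = \frac{88}{7}$)
$Z{\left(92,-72 \right)} + 13405 = \frac{88}{7} + 13405 = \frac{93923}{7}$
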